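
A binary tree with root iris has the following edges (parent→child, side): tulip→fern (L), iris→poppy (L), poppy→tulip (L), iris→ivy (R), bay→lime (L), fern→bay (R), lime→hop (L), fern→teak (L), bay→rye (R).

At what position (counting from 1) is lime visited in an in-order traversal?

4

In-order visits the left subtree, then the node, then the right subtree.
At iris: go left to poppy.
  At poppy: go left to tulip.
    At tulip: go left to fern.
      At fern: go left to teak.
        teak is a leaf — visit teak.
      Visit fern.
      At fern: go right to bay.
        At bay: go left to lime.
          At lime: go left to hop.
            hop is a leaf — visit hop.
          Visit lime.
          At lime: no right child.
        Visit bay.
        At bay: go right to rye.
          rye is a leaf — visit rye.
    Visit tulip.
    At tulip: no right child.
  Visit poppy.
  At poppy: no right child.
Visit iris.
At iris: go right to ivy.
  ivy is a leaf — visit ivy.
Full in-order sequence: teak, fern, hop, lime, bay, rye, tulip, poppy, iris, ivy.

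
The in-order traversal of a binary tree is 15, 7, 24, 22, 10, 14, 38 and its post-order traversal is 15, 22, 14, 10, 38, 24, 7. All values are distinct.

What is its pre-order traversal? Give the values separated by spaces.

7 15 24 38 10 22 14

The last element of post-order is the root; it splits in-order into left and right subtrees.
Root 7: left subtree has 1 node {15}, right has 5 {24, 22, 10, 14, 38}.
  Root 24: left subtree has 0 nodes { }, right has 4 {22, 10, 14, 38}.
    Root 38: left subtree has 3 nodes {22, 10, 14}, right has 0 { }.
      Root 10: left subtree has 1 node {22}, right has 1 {14}.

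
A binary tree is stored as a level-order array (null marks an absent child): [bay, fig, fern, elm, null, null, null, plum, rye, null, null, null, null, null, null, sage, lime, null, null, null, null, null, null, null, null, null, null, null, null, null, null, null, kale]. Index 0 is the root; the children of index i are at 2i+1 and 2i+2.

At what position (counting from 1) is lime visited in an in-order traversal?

4

In-order visits the left subtree, then the node, then the right subtree.
At bay: go left to fig.
  At fig: go left to elm.
    At elm: go left to plum.
      At plum: go left to sage.
        At sage: no left child.
        Visit sage.
        At sage: go right to kale.
          kale is a leaf — visit kale.
      Visit plum.
      At plum: go right to lime.
        lime is a leaf — visit lime.
    Visit elm.
    At elm: go right to rye.
      rye is a leaf — visit rye.
  Visit fig.
  At fig: no right child.
Visit bay.
At bay: go right to fern.
  fern is a leaf — visit fern.
Full in-order sequence: sage, kale, plum, lime, elm, rye, fig, bay, fern.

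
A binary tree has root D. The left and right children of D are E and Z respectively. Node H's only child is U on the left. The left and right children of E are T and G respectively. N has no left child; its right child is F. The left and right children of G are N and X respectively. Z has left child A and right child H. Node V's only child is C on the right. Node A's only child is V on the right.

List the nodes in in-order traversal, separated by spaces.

T E N F G X D A V C Z U H

In-order visits the left subtree, then the node, then the right subtree.
At D: go left to E.
  At E: go left to T.
    T is a leaf — visit T.
  Visit E.
  At E: go right to G.
    At G: go left to N.
      At N: no left child.
      Visit N.
      At N: go right to F.
        F is a leaf — visit F.
    Visit G.
    At G: go right to X.
      X is a leaf — visit X.
Visit D.
At D: go right to Z.
  At Z: go left to A.
    At A: no left child.
    Visit A.
    At A: go right to V.
      At V: no left child.
      Visit V.
      At V: go right to C.
        C is a leaf — visit C.
  Visit Z.
  At Z: go right to H.
    At H: go left to U.
      U is a leaf — visit U.
    Visit H.
    At H: no right child.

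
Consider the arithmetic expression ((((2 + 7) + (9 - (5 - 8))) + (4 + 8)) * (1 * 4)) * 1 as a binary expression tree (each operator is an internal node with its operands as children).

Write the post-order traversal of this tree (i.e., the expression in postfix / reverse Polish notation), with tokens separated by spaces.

Post-order on an expression tree gives postfix notation: for each operator, emit left operand, right operand, then the operator.

2 7 + 9 5 8 - - + 4 8 + + 1 4 * * 1 *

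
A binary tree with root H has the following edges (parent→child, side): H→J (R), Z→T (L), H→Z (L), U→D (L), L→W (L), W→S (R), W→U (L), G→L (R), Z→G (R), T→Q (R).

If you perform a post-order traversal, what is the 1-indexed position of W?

6

Post-order visits the left subtree, then the right subtree, then the node.
At H: go left to Z.
  At Z: go left to T.
    At T: no left child.
    At T: go right to Q.
      Q is a leaf — visit Q.
    Visit T.
  At Z: go right to G.
    At G: no left child.
    At G: go right to L.
      At L: go left to W.
        At W: go left to U.
          At U: go left to D.
            D is a leaf — visit D.
          At U: no right child.
          Visit U.
        At W: go right to S.
          S is a leaf — visit S.
        Visit W.
      At L: no right child.
      Visit L.
    Visit G.
  Visit Z.
At H: go right to J.
  J is a leaf — visit J.
Visit H.
Full post-order sequence: Q, T, D, U, S, W, L, G, Z, J, H.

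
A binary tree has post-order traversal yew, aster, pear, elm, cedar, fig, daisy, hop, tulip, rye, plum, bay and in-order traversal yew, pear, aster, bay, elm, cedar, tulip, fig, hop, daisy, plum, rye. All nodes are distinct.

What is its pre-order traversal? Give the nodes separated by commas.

bay, pear, yew, aster, plum, tulip, cedar, elm, hop, fig, daisy, rye

The last element of post-order is the root; it splits in-order into left and right subtrees.
Root bay: left subtree has 3 nodes {yew, pear, aster}, right has 8 {elm, cedar, tulip, fig, hop, daisy, plum, rye}.
  Root pear: left subtree has 1 node {yew}, right has 1 {aster}.
  Root plum: left subtree has 6 nodes {elm, cedar, tulip, fig, hop, daisy}, right has 1 {rye}.
    Root tulip: left subtree has 2 nodes {elm, cedar}, right has 3 {fig, hop, daisy}.
      Root cedar: left subtree has 1 node {elm}, right has 0 { }.
      Root hop: left subtree has 1 node {fig}, right has 1 {daisy}.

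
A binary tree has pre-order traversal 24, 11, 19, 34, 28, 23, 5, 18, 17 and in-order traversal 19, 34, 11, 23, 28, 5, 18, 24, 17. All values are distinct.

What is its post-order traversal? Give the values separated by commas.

34, 19, 23, 18, 5, 28, 11, 17, 24

The first element of pre-order is the root; it splits in-order into left and right subtrees.
Root 24: left subtree has 7 nodes {19, 34, 11, 23, 28, 5, 18}, right has 1 {17}.
  Root 11: left subtree has 2 nodes {19, 34}, right has 4 {23, 28, 5, 18}.
    Root 19: left subtree has 0 nodes { }, right has 1 {34}.
    Root 28: left subtree has 1 node {23}, right has 2 {5, 18}.
      Root 5: left subtree has 0 nodes { }, right has 1 {18}.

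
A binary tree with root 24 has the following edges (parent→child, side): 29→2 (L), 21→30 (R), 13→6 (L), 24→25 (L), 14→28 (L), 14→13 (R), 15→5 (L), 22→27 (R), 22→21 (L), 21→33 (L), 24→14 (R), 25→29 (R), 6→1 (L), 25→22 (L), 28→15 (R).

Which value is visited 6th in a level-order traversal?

Level-order visits nodes level by level from the root, left to right within each level.
Level 0: 24
Level 1: 25, 14
Level 2: 22, 29, 28, 13
Level 3: 21, 27, 2, 15, 6
Level 4: 33, 30, 5, 1
Full level-order sequence: 24, 25, 14, 22, 29, 28, 13, 21, 27, 2, 15, 6, 33, 30, 5, 1.

28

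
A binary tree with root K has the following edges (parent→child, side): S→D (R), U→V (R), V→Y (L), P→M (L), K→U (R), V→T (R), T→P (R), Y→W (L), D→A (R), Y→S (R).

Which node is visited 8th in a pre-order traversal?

Pre-order visits the node, then its left subtree, then its right subtree.
Visit K.
At K: no left child.
At K: go right to U.
  Visit U.
  At U: no left child.
  At U: go right to V.
    Visit V.
    At V: go left to Y.
      Visit Y.
      At Y: go left to W.
        W is a leaf — visit W.
      At Y: go right to S.
        Visit S.
        At S: no left child.
        At S: go right to D.
          Visit D.
          At D: no left child.
          At D: go right to A.
            A is a leaf — visit A.
    At V: go right to T.
      Visit T.
      At T: no left child.
      At T: go right to P.
        Visit P.
        At P: go left to M.
          M is a leaf — visit M.
        At P: no right child.
Full pre-order sequence: K, U, V, Y, W, S, D, A, T, P, M.

A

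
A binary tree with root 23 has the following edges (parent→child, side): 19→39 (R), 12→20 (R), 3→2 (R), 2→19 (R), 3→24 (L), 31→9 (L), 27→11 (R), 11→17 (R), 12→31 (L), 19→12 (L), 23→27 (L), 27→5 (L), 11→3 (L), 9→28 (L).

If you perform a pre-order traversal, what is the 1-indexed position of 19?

8

Pre-order visits the node, then its left subtree, then its right subtree.
Visit 23.
At 23: go left to 27.
  Visit 27.
  At 27: go left to 5.
    5 is a leaf — visit 5.
  At 27: go right to 11.
    Visit 11.
    At 11: go left to 3.
      Visit 3.
      At 3: go left to 24.
        24 is a leaf — visit 24.
      At 3: go right to 2.
        Visit 2.
        At 2: no left child.
        At 2: go right to 19.
          Visit 19.
          At 19: go left to 12.
            Visit 12.
            At 12: go left to 31.
              Visit 31.
              At 31: go left to 9.
                Visit 9.
                At 9: go left to 28.
                  28 is a leaf — visit 28.
                At 9: no right child.
              At 31: no right child.
            At 12: go right to 20.
              20 is a leaf — visit 20.
          At 19: go right to 39.
            39 is a leaf — visit 39.
    At 11: go right to 17.
      17 is a leaf — visit 17.
At 23: no right child.
Full pre-order sequence: 23, 27, 5, 11, 3, 24, 2, 19, 12, 31, 9, 28, 20, 39, 17.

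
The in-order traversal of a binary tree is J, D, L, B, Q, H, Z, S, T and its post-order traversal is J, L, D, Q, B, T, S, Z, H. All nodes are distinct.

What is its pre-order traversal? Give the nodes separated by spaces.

The last element of post-order is the root; it splits in-order into left and right subtrees.
Root H: left subtree has 5 nodes {J, D, L, B, Q}, right has 3 {Z, S, T}.
  Root B: left subtree has 3 nodes {J, D, L}, right has 1 {Q}.
    Root D: left subtree has 1 node {J}, right has 1 {L}.
  Root Z: left subtree has 0 nodes { }, right has 2 {S, T}.
    Root S: left subtree has 0 nodes { }, right has 1 {T}.

H B D J L Q Z S T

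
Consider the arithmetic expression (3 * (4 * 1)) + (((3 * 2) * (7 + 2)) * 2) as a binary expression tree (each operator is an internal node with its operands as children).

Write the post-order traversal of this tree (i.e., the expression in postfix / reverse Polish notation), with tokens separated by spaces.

3 4 1 * * 3 2 * 7 2 + * 2 * +

Post-order on an expression tree gives postfix notation: for each operator, emit left operand, right operand, then the operator.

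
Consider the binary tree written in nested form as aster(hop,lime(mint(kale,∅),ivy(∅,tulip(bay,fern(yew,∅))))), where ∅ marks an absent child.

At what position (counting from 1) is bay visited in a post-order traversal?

4

Post-order visits the left subtree, then the right subtree, then the node.
At aster: go left to hop.
  hop is a leaf — visit hop.
At aster: go right to lime.
  At lime: go left to mint.
    At mint: go left to kale.
      kale is a leaf — visit kale.
    At mint: no right child.
    Visit mint.
  At lime: go right to ivy.
    At ivy: no left child.
    At ivy: go right to tulip.
      At tulip: go left to bay.
        bay is a leaf — visit bay.
      At tulip: go right to fern.
        At fern: go left to yew.
          yew is a leaf — visit yew.
        At fern: no right child.
        Visit fern.
      Visit tulip.
    Visit ivy.
  Visit lime.
Visit aster.
Full post-order sequence: hop, kale, mint, bay, yew, fern, tulip, ivy, lime, aster.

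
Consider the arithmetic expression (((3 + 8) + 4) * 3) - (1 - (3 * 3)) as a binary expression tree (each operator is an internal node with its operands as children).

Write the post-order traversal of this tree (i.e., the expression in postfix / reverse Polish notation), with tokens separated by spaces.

Post-order on an expression tree gives postfix notation: for each operator, emit left operand, right operand, then the operator.

3 8 + 4 + 3 * 1 3 3 * - -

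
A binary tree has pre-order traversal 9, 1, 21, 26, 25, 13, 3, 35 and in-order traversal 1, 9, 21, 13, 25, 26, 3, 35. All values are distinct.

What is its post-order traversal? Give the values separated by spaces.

The first element of pre-order is the root; it splits in-order into left and right subtrees.
Root 9: left subtree has 1 node {1}, right has 6 {21, 13, 25, 26, 3, 35}.
  Root 21: left subtree has 0 nodes { }, right has 5 {13, 25, 26, 3, 35}.
    Root 26: left subtree has 2 nodes {13, 25}, right has 2 {3, 35}.
      Root 25: left subtree has 1 node {13}, right has 0 { }.
      Root 3: left subtree has 0 nodes { }, right has 1 {35}.

1 13 25 35 3 26 21 9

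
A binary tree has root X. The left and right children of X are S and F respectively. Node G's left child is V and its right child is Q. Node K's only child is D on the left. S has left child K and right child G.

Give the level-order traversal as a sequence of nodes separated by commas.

X, S, F, K, G, D, V, Q

Level-order visits nodes level by level from the root, left to right within each level.
Level 0: X
Level 1: S, F
Level 2: K, G
Level 3: D, V, Q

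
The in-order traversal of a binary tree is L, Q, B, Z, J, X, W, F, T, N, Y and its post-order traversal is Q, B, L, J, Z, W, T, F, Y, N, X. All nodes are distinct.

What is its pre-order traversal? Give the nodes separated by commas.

X, Z, L, B, Q, J, N, F, W, T, Y

The last element of post-order is the root; it splits in-order into left and right subtrees.
Root X: left subtree has 5 nodes {L, Q, B, Z, J}, right has 5 {W, F, T, N, Y}.
  Root Z: left subtree has 3 nodes {L, Q, B}, right has 1 {J}.
    Root L: left subtree has 0 nodes { }, right has 2 {Q, B}.
      Root B: left subtree has 1 node {Q}, right has 0 { }.
  Root N: left subtree has 3 nodes {W, F, T}, right has 1 {Y}.
    Root F: left subtree has 1 node {W}, right has 1 {T}.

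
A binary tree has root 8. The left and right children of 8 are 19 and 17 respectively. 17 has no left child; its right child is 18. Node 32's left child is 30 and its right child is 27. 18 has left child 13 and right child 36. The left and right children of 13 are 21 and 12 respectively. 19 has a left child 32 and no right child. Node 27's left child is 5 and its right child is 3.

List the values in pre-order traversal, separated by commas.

8, 19, 32, 30, 27, 5, 3, 17, 18, 13, 21, 12, 36

Pre-order visits the node, then its left subtree, then its right subtree.
Visit 8.
At 8: go left to 19.
  Visit 19.
  At 19: go left to 32.
    Visit 32.
    At 32: go left to 30.
      30 is a leaf — visit 30.
    At 32: go right to 27.
      Visit 27.
      At 27: go left to 5.
        5 is a leaf — visit 5.
      At 27: go right to 3.
        3 is a leaf — visit 3.
  At 19: no right child.
At 8: go right to 17.
  Visit 17.
  At 17: no left child.
  At 17: go right to 18.
    Visit 18.
    At 18: go left to 13.
      Visit 13.
      At 13: go left to 21.
        21 is a leaf — visit 21.
      At 13: go right to 12.
        12 is a leaf — visit 12.
    At 18: go right to 36.
      36 is a leaf — visit 36.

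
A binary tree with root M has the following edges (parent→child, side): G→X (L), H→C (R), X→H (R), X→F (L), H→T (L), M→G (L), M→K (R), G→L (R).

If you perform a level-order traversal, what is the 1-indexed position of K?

Level-order visits nodes level by level from the root, left to right within each level.
Level 0: M
Level 1: G, K
Level 2: X, L
Level 3: F, H
Level 4: T, C
Full level-order sequence: M, G, K, X, L, F, H, T, C.

3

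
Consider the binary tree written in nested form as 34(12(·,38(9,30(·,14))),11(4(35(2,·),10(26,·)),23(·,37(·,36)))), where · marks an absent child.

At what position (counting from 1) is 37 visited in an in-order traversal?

14

In-order visits the left subtree, then the node, then the right subtree.
At 34: go left to 12.
  At 12: no left child.
  Visit 12.
  At 12: go right to 38.
    At 38: go left to 9.
      9 is a leaf — visit 9.
    Visit 38.
    At 38: go right to 30.
      At 30: no left child.
      Visit 30.
      At 30: go right to 14.
        14 is a leaf — visit 14.
Visit 34.
At 34: go right to 11.
  At 11: go left to 4.
    At 4: go left to 35.
      At 35: go left to 2.
        2 is a leaf — visit 2.
      Visit 35.
      At 35: no right child.
    Visit 4.
    At 4: go right to 10.
      At 10: go left to 26.
        26 is a leaf — visit 26.
      Visit 10.
      At 10: no right child.
  Visit 11.
  At 11: go right to 23.
    At 23: no left child.
    Visit 23.
    At 23: go right to 37.
      At 37: no left child.
      Visit 37.
      At 37: go right to 36.
        36 is a leaf — visit 36.
Full in-order sequence: 12, 9, 38, 30, 14, 34, 2, 35, 4, 26, 10, 11, 23, 37, 36.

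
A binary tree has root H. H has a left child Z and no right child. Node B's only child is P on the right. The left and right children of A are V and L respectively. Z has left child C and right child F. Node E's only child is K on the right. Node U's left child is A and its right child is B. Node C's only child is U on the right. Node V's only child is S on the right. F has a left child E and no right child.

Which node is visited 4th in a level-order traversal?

F

Level-order visits nodes level by level from the root, left to right within each level.
Level 0: H
Level 1: Z
Level 2: C, F
Level 3: U, E
Level 4: A, B, K
Level 5: V, L, P
Level 6: S
Full level-order sequence: H, Z, C, F, U, E, A, B, K, V, L, P, S.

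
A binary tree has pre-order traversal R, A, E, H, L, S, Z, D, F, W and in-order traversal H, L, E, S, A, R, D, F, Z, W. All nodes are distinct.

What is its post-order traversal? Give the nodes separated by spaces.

The first element of pre-order is the root; it splits in-order into left and right subtrees.
Root R: left subtree has 5 nodes {H, L, E, S, A}, right has 4 {D, F, Z, W}.
  Root A: left subtree has 4 nodes {H, L, E, S}, right has 0 { }.
    Root E: left subtree has 2 nodes {H, L}, right has 1 {S}.
      Root H: left subtree has 0 nodes { }, right has 1 {L}.
  Root Z: left subtree has 2 nodes {D, F}, right has 1 {W}.
    Root D: left subtree has 0 nodes { }, right has 1 {F}.

L H S E A F D W Z R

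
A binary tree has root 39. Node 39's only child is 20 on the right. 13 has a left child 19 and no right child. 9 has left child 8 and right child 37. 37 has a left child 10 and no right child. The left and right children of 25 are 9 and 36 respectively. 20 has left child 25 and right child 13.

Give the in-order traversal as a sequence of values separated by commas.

In-order visits the left subtree, then the node, then the right subtree.
At 39: no left child.
Visit 39.
At 39: go right to 20.
  At 20: go left to 25.
    At 25: go left to 9.
      At 9: go left to 8.
        8 is a leaf — visit 8.
      Visit 9.
      At 9: go right to 37.
        At 37: go left to 10.
          10 is a leaf — visit 10.
        Visit 37.
        At 37: no right child.
    Visit 25.
    At 25: go right to 36.
      36 is a leaf — visit 36.
  Visit 20.
  At 20: go right to 13.
    At 13: go left to 19.
      19 is a leaf — visit 19.
    Visit 13.
    At 13: no right child.

39, 8, 9, 10, 37, 25, 36, 20, 19, 13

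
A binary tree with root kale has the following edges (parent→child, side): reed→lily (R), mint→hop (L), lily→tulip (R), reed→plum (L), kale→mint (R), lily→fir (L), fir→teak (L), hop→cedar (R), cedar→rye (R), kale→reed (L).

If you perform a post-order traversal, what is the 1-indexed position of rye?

Post-order visits the left subtree, then the right subtree, then the node.
At kale: go left to reed.
  At reed: go left to plum.
    plum is a leaf — visit plum.
  At reed: go right to lily.
    At lily: go left to fir.
      At fir: go left to teak.
        teak is a leaf — visit teak.
      At fir: no right child.
      Visit fir.
    At lily: go right to tulip.
      tulip is a leaf — visit tulip.
    Visit lily.
  Visit reed.
At kale: go right to mint.
  At mint: go left to hop.
    At hop: no left child.
    At hop: go right to cedar.
      At cedar: no left child.
      At cedar: go right to rye.
        rye is a leaf — visit rye.
      Visit cedar.
    Visit hop.
  At mint: no right child.
  Visit mint.
Visit kale.
Full post-order sequence: plum, teak, fir, tulip, lily, reed, rye, cedar, hop, mint, kale.

7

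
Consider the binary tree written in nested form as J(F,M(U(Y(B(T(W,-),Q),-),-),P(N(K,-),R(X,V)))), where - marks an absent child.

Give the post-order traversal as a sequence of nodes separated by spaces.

F W T Q B Y U K N X V R P M J

Post-order visits the left subtree, then the right subtree, then the node.
At J: go left to F.
  F is a leaf — visit F.
At J: go right to M.
  At M: go left to U.
    At U: go left to Y.
      At Y: go left to B.
        At B: go left to T.
          At T: go left to W.
            W is a leaf — visit W.
          At T: no right child.
          Visit T.
        At B: go right to Q.
          Q is a leaf — visit Q.
        Visit B.
      At Y: no right child.
      Visit Y.
    At U: no right child.
    Visit U.
  At M: go right to P.
    At P: go left to N.
      At N: go left to K.
        K is a leaf — visit K.
      At N: no right child.
      Visit N.
    At P: go right to R.
      At R: go left to X.
        X is a leaf — visit X.
      At R: go right to V.
        V is a leaf — visit V.
      Visit R.
    Visit P.
  Visit M.
Visit J.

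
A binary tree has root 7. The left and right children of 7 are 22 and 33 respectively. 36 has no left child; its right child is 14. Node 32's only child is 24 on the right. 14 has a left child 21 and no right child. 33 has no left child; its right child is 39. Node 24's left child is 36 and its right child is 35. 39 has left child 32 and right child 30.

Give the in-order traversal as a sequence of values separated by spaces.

In-order visits the left subtree, then the node, then the right subtree.
At 7: go left to 22.
  22 is a leaf — visit 22.
Visit 7.
At 7: go right to 33.
  At 33: no left child.
  Visit 33.
  At 33: go right to 39.
    At 39: go left to 32.
      At 32: no left child.
      Visit 32.
      At 32: go right to 24.
        At 24: go left to 36.
          At 36: no left child.
          Visit 36.
          At 36: go right to 14.
            At 14: go left to 21.
              21 is a leaf — visit 21.
            Visit 14.
            At 14: no right child.
        Visit 24.
        At 24: go right to 35.
          35 is a leaf — visit 35.
    Visit 39.
    At 39: go right to 30.
      30 is a leaf — visit 30.

22 7 33 32 36 21 14 24 35 39 30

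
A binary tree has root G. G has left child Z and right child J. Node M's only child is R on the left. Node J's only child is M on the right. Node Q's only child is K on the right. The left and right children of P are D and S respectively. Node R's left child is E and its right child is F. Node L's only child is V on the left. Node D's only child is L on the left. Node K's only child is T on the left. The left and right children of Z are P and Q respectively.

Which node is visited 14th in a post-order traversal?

Post-order visits the left subtree, then the right subtree, then the node.
At G: go left to Z.
  At Z: go left to P.
    At P: go left to D.
      At D: go left to L.
        At L: go left to V.
          V is a leaf — visit V.
        At L: no right child.
        Visit L.
      At D: no right child.
      Visit D.
    At P: go right to S.
      S is a leaf — visit S.
    Visit P.
  At Z: go right to Q.
    At Q: no left child.
    At Q: go right to K.
      At K: go left to T.
        T is a leaf — visit T.
      At K: no right child.
      Visit K.
    Visit Q.
  Visit Z.
At G: go right to J.
  At J: no left child.
  At J: go right to M.
    At M: go left to R.
      At R: go left to E.
        E is a leaf — visit E.
      At R: go right to F.
        F is a leaf — visit F.
      Visit R.
    At M: no right child.
    Visit M.
  Visit J.
Visit G.
Full post-order sequence: V, L, D, S, P, T, K, Q, Z, E, F, R, M, J, G.

J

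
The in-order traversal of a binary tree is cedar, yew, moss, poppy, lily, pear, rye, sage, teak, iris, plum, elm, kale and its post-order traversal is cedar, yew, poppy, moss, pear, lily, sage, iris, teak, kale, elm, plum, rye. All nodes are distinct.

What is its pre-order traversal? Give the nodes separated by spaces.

rye lily moss yew cedar poppy pear plum teak sage iris elm kale

The last element of post-order is the root; it splits in-order into left and right subtrees.
Root rye: left subtree has 6 nodes {cedar, yew, moss, poppy, lily, pear}, right has 6 {sage, teak, iris, plum, elm, kale}.
  Root lily: left subtree has 4 nodes {cedar, yew, moss, poppy}, right has 1 {pear}.
    Root moss: left subtree has 2 nodes {cedar, yew}, right has 1 {poppy}.
      Root yew: left subtree has 1 node {cedar}, right has 0 { }.
  Root plum: left subtree has 3 nodes {sage, teak, iris}, right has 2 {elm, kale}.
    Root teak: left subtree has 1 node {sage}, right has 1 {iris}.
    Root elm: left subtree has 0 nodes { }, right has 1 {kale}.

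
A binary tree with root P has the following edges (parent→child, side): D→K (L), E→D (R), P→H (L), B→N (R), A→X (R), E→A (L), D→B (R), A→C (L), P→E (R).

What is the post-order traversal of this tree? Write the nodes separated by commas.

H, C, X, A, K, N, B, D, E, P

Post-order visits the left subtree, then the right subtree, then the node.
At P: go left to H.
  H is a leaf — visit H.
At P: go right to E.
  At E: go left to A.
    At A: go left to C.
      C is a leaf — visit C.
    At A: go right to X.
      X is a leaf — visit X.
    Visit A.
  At E: go right to D.
    At D: go left to K.
      K is a leaf — visit K.
    At D: go right to B.
      At B: no left child.
      At B: go right to N.
        N is a leaf — visit N.
      Visit B.
    Visit D.
  Visit E.
Visit P.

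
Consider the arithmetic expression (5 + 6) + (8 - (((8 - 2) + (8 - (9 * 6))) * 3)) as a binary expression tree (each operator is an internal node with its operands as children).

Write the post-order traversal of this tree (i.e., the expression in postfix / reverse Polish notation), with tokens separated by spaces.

Post-order on an expression tree gives postfix notation: for each operator, emit left operand, right operand, then the operator.

5 6 + 8 8 2 - 8 9 6 * - + 3 * - +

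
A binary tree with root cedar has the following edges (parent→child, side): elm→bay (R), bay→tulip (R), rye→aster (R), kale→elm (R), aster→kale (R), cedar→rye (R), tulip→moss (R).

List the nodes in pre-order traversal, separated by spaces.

cedar rye aster kale elm bay tulip moss

Pre-order visits the node, then its left subtree, then its right subtree.
Visit cedar.
At cedar: no left child.
At cedar: go right to rye.
  Visit rye.
  At rye: no left child.
  At rye: go right to aster.
    Visit aster.
    At aster: no left child.
    At aster: go right to kale.
      Visit kale.
      At kale: no left child.
      At kale: go right to elm.
        Visit elm.
        At elm: no left child.
        At elm: go right to bay.
          Visit bay.
          At bay: no left child.
          At bay: go right to tulip.
            Visit tulip.
            At tulip: no left child.
            At tulip: go right to moss.
              moss is a leaf — visit moss.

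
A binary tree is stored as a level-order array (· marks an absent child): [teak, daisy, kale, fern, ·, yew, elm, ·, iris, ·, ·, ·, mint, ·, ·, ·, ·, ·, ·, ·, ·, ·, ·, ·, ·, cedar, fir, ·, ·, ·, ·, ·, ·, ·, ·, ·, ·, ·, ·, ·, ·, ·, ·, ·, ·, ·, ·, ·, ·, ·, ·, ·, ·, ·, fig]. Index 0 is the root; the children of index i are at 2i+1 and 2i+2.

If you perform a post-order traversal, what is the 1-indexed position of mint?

7

Post-order visits the left subtree, then the right subtree, then the node.
At teak: go left to daisy.
  At daisy: go left to fern.
    At fern: no left child.
    At fern: go right to iris.
      iris is a leaf — visit iris.
    Visit fern.
  At daisy: no right child.
  Visit daisy.
At teak: go right to kale.
  At kale: go left to yew.
    At yew: no left child.
    At yew: go right to mint.
      At mint: go left to cedar.
        cedar is a leaf — visit cedar.
      At mint: go right to fir.
        At fir: no left child.
        At fir: go right to fig.
          fig is a leaf — visit fig.
        Visit fir.
      Visit mint.
    Visit yew.
  At kale: go right to elm.
    elm is a leaf — visit elm.
  Visit kale.
Visit teak.
Full post-order sequence: iris, fern, daisy, cedar, fig, fir, mint, yew, elm, kale, teak.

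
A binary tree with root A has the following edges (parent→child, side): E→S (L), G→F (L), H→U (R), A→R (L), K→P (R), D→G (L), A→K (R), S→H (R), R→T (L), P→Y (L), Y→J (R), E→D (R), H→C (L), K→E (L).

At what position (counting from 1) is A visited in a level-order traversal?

1

Level-order visits nodes level by level from the root, left to right within each level.
Level 0: A
Level 1: R, K
Level 2: T, E, P
Level 3: S, D, Y
Level 4: H, G, J
Level 5: C, U, F
Full level-order sequence: A, R, K, T, E, P, S, D, Y, H, G, J, C, U, F.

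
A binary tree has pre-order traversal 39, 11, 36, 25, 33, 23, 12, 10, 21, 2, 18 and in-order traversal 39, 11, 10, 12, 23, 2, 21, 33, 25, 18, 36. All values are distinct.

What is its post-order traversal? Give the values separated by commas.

10, 12, 2, 21, 23, 33, 18, 25, 36, 11, 39

The first element of pre-order is the root; it splits in-order into left and right subtrees.
Root 39: left subtree has 0 nodes { }, right has 10 {11, 10, 12, 23, 2, 21, 33, 25, 18, 36}.
  Root 11: left subtree has 0 nodes { }, right has 9 {10, 12, 23, 2, 21, 33, 25, 18, 36}.
    Root 36: left subtree has 8 nodes {10, 12, 23, 2, 21, 33, 25, 18}, right has 0 { }.
      Root 25: left subtree has 6 nodes {10, 12, 23, 2, 21, 33}, right has 1 {18}.
        Root 33: left subtree has 5 nodes {10, 12, 23, 2, 21}, right has 0 { }.
          Root 23: left subtree has 2 nodes {10, 12}, right has 2 {2, 21}.
            Root 12: left subtree has 1 node {10}, right has 0 { }.
            Root 21: left subtree has 1 node {2}, right has 0 { }.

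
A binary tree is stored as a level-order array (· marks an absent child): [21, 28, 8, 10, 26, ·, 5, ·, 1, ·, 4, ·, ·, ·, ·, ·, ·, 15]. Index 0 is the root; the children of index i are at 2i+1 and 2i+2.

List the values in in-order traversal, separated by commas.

10, 15, 1, 28, 26, 4, 21, 8, 5

In-order visits the left subtree, then the node, then the right subtree.
At 21: go left to 28.
  At 28: go left to 10.
    At 10: no left child.
    Visit 10.
    At 10: go right to 1.
      At 1: go left to 15.
        15 is a leaf — visit 15.
      Visit 1.
      At 1: no right child.
  Visit 28.
  At 28: go right to 26.
    At 26: no left child.
    Visit 26.
    At 26: go right to 4.
      4 is a leaf — visit 4.
Visit 21.
At 21: go right to 8.
  At 8: no left child.
  Visit 8.
  At 8: go right to 5.
    5 is a leaf — visit 5.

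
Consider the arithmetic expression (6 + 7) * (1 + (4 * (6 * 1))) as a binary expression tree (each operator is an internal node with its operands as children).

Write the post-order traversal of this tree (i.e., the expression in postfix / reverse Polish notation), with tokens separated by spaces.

Post-order on an expression tree gives postfix notation: for each operator, emit left operand, right operand, then the operator.

6 7 + 1 4 6 1 * * + *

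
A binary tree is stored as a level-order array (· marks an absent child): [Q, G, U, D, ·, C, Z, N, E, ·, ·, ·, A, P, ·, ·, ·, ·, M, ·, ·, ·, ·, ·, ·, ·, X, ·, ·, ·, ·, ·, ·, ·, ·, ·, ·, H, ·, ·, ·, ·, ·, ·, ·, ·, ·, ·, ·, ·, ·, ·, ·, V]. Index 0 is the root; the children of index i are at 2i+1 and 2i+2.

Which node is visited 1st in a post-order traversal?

Post-order visits the left subtree, then the right subtree, then the node.
At Q: go left to G.
  At G: go left to D.
    At D: go left to N.
      N is a leaf — visit N.
    At D: go right to E.
      At E: no left child.
      At E: go right to M.
        At M: go left to H.
          H is a leaf — visit H.
        At M: no right child.
        Visit M.
      Visit E.
    Visit D.
  At G: no right child.
  Visit G.
At Q: go right to U.
  At U: go left to C.
    At C: no left child.
    At C: go right to A.
      At A: no left child.
      At A: go right to X.
        At X: go left to V.
          V is a leaf — visit V.
        At X: no right child.
        Visit X.
      Visit A.
    Visit C.
  At U: go right to Z.
    At Z: go left to P.
      P is a leaf — visit P.
    At Z: no right child.
    Visit Z.
  Visit U.
Visit Q.
Full post-order sequence: N, H, M, E, D, G, V, X, A, C, P, Z, U, Q.

N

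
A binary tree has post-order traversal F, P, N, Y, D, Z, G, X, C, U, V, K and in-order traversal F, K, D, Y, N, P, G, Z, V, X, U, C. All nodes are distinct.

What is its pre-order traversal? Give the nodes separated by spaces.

The last element of post-order is the root; it splits in-order into left and right subtrees.
Root K: left subtree has 1 node {F}, right has 10 {D, Y, N, P, G, Z, V, X, U, C}.
  Root V: left subtree has 6 nodes {D, Y, N, P, G, Z}, right has 3 {X, U, C}.
    Root G: left subtree has 4 nodes {D, Y, N, P}, right has 1 {Z}.
      Root D: left subtree has 0 nodes { }, right has 3 {Y, N, P}.
        Root Y: left subtree has 0 nodes { }, right has 2 {N, P}.
          Root N: left subtree has 0 nodes { }, right has 1 {P}.
    Root U: left subtree has 1 node {X}, right has 1 {C}.

K F V G D Y N P Z U X C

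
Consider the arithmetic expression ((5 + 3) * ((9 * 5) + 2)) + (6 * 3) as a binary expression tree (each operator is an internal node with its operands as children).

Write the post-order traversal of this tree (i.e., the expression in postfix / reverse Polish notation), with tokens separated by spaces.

Post-order on an expression tree gives postfix notation: for each operator, emit left operand, right operand, then the operator.

5 3 + 9 5 * 2 + * 6 3 * +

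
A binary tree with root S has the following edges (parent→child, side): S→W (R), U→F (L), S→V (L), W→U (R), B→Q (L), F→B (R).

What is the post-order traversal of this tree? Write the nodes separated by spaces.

V Q B F U W S

Post-order visits the left subtree, then the right subtree, then the node.
At S: go left to V.
  V is a leaf — visit V.
At S: go right to W.
  At W: no left child.
  At W: go right to U.
    At U: go left to F.
      At F: no left child.
      At F: go right to B.
        At B: go left to Q.
          Q is a leaf — visit Q.
        At B: no right child.
        Visit B.
      Visit F.
    At U: no right child.
    Visit U.
  Visit W.
Visit S.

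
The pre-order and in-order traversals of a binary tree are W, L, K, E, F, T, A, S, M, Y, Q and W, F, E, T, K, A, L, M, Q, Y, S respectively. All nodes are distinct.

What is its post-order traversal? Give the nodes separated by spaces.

F T E A K Q Y M S L W

The first element of pre-order is the root; it splits in-order into left and right subtrees.
Root W: left subtree has 0 nodes { }, right has 10 {F, E, T, K, A, L, M, Q, Y, S}.
  Root L: left subtree has 5 nodes {F, E, T, K, A}, right has 4 {M, Q, Y, S}.
    Root K: left subtree has 3 nodes {F, E, T}, right has 1 {A}.
      Root E: left subtree has 1 node {F}, right has 1 {T}.
    Root S: left subtree has 3 nodes {M, Q, Y}, right has 0 { }.
      Root M: left subtree has 0 nodes { }, right has 2 {Q, Y}.
        Root Y: left subtree has 1 node {Q}, right has 0 { }.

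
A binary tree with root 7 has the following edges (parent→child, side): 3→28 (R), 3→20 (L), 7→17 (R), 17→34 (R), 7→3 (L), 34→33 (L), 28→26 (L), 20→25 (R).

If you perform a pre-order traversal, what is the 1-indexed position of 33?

9

Pre-order visits the node, then its left subtree, then its right subtree.
Visit 7.
At 7: go left to 3.
  Visit 3.
  At 3: go left to 20.
    Visit 20.
    At 20: no left child.
    At 20: go right to 25.
      25 is a leaf — visit 25.
  At 3: go right to 28.
    Visit 28.
    At 28: go left to 26.
      26 is a leaf — visit 26.
    At 28: no right child.
At 7: go right to 17.
  Visit 17.
  At 17: no left child.
  At 17: go right to 34.
    Visit 34.
    At 34: go left to 33.
      33 is a leaf — visit 33.
    At 34: no right child.
Full pre-order sequence: 7, 3, 20, 25, 28, 26, 17, 34, 33.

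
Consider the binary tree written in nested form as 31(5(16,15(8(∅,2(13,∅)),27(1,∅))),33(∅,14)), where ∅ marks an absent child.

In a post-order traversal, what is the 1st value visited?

16

Post-order visits the left subtree, then the right subtree, then the node.
At 31: go left to 5.
  At 5: go left to 16.
    16 is a leaf — visit 16.
  At 5: go right to 15.
    At 15: go left to 8.
      At 8: no left child.
      At 8: go right to 2.
        At 2: go left to 13.
          13 is a leaf — visit 13.
        At 2: no right child.
        Visit 2.
      Visit 8.
    At 15: go right to 27.
      At 27: go left to 1.
        1 is a leaf — visit 1.
      At 27: no right child.
      Visit 27.
    Visit 15.
  Visit 5.
At 31: go right to 33.
  At 33: no left child.
  At 33: go right to 14.
    14 is a leaf — visit 14.
  Visit 33.
Visit 31.
Full post-order sequence: 16, 13, 2, 8, 1, 27, 15, 5, 14, 33, 31.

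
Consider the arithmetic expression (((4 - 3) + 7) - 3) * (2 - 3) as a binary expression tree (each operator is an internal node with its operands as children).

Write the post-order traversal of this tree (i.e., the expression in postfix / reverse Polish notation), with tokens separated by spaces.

Post-order on an expression tree gives postfix notation: for each operator, emit left operand, right operand, then the operator.

4 3 - 7 + 3 - 2 3 - *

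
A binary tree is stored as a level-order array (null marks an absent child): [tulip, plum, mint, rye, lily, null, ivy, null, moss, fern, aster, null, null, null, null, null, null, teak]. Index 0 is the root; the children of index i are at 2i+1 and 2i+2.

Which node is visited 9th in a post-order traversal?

Post-order visits the left subtree, then the right subtree, then the node.
At tulip: go left to plum.
  At plum: go left to rye.
    At rye: no left child.
    At rye: go right to moss.
      At moss: go left to teak.
        teak is a leaf — visit teak.
      At moss: no right child.
      Visit moss.
    Visit rye.
  At plum: go right to lily.
    At lily: go left to fern.
      fern is a leaf — visit fern.
    At lily: go right to aster.
      aster is a leaf — visit aster.
    Visit lily.
  Visit plum.
At tulip: go right to mint.
  At mint: no left child.
  At mint: go right to ivy.
    ivy is a leaf — visit ivy.
  Visit mint.
Visit tulip.
Full post-order sequence: teak, moss, rye, fern, aster, lily, plum, ivy, mint, tulip.

mint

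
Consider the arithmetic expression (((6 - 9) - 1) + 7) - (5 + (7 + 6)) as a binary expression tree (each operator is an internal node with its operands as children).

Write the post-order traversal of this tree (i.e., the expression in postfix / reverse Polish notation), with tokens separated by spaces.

6 9 - 1 - 7 + 5 7 6 + + -

Post-order on an expression tree gives postfix notation: for each operator, emit left operand, right operand, then the operator.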